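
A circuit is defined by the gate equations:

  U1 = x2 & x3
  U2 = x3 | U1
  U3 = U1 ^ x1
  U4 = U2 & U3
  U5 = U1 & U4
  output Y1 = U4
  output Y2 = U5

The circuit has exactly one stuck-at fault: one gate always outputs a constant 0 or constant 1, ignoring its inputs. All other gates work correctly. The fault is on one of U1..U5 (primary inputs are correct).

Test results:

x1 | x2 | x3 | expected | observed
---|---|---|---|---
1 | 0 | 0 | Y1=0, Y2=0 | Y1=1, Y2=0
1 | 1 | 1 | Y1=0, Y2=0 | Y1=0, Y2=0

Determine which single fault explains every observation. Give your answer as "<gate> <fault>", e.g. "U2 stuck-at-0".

U2 stuck-at-1

Fault-free values for test 1 (x1=1, x2=0, x3=0): U1=0, U2=0, U3=1, U4=0, U5=0, giving Y1=0, Y2=0. Observed Y1=1, Y2=0.
Test 1: faults giving observed Y1=1, Y2=0 are {U2 stuck-at-1, U4 stuck-at-1}.
Test 2 (x1=1, x2=1, x3=1): fault-free U1=1, U2=1, U3=0, U4=0, U5=0 → Y1=0, Y2=0; observed Y1=0, Y2=0. Eliminates U4 stuck-at-1.
Only U2 stuck-at-1 is consistent with every test.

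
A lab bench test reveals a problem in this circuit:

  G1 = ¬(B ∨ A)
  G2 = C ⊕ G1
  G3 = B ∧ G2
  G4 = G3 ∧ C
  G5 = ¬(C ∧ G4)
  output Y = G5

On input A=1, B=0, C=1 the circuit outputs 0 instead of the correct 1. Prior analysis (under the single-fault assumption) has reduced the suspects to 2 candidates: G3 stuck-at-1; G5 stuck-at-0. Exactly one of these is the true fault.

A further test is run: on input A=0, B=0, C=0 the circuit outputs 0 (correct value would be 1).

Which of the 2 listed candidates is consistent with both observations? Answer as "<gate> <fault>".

G5 stuck-at-0

Evaluate each candidate on input A=0, B=0, C=0:
  G3 stuck-at-1: G1=1, G2=1, G3=1 [stuck-at-1], G4=0, G5=1 → 1 — eliminated
  G5 stuck-at-0: G1=1, G2=1, G3=0, G4=0, G5=0 [stuck-at-0] → 0 — matches
Only G5 stuck-at-0 reproduces the observed 0.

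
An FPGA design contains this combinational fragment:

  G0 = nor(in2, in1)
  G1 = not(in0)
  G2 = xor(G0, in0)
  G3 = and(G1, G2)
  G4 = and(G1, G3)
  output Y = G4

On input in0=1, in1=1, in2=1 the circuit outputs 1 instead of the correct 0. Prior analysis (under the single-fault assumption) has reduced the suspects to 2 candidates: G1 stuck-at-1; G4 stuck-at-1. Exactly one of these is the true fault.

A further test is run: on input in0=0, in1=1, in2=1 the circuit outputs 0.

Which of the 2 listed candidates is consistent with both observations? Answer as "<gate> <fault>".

Evaluate each candidate on input in0=0, in1=1, in2=1:
  G1 stuck-at-1: G0=0, G1=1 [stuck-at-1], G2=0, G3=0, G4=0 → 0 — matches
  G4 stuck-at-1: G0=0, G1=1, G2=0, G3=0, G4=1 [stuck-at-1] → 1 — eliminated
Only G1 stuck-at-1 reproduces the observed 0.

G1 stuck-at-1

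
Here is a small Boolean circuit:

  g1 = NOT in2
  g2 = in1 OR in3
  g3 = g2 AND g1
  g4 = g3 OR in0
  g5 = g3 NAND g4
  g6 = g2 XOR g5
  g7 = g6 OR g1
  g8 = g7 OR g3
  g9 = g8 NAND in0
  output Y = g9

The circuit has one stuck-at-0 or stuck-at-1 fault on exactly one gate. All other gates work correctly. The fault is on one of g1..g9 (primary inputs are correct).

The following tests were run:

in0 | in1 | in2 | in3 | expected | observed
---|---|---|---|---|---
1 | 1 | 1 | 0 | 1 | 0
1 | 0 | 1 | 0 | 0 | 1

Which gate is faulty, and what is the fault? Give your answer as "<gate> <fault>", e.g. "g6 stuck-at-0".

Fault-free values for test 1 (in0=1, in1=1, in2=1, in3=0): g1=0, g2=1, g3=0, g4=1, g5=1, g6=0, g7=0, g8=0, g9=1, giving Y=1. Observed 0.
Test 1: faults giving observed 0 are {g1 stuck-at-1, g2 stuck-at-0, g3 stuck-at-1, g5 stuck-at-0, g6 stuck-at-1, g7 stuck-at-1, g8 stuck-at-1, g9 stuck-at-0}.
Test 2 (in0=1, in1=0, in2=1, in3=0): fault-free g1=0, g2=0, g3=0, g4=1, g5=1, g6=1, g7=1, g8=1, g9=0 → 0; observed 1. Eliminates g1 stuck-at-1, g2 stuck-at-0, g3 stuck-at-1, g6 stuck-at-1, g7 stuck-at-1, g8 stuck-at-1, g9 stuck-at-0.
Only g5 stuck-at-0 is consistent with every test.

g5 stuck-at-0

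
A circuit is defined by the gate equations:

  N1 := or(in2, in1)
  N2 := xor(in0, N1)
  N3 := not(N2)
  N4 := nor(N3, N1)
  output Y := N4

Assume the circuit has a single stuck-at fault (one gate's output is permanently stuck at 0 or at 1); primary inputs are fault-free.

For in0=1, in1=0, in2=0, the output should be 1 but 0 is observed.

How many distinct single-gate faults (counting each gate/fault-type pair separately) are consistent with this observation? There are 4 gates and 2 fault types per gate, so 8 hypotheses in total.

Fault-free: N1=0, N2=1, N3=0, N4=1 → 1. Observed 0.
  N1 stuck-at-0: output 1 ✗
  N1 stuck-at-1: output 0 ✓
  N2 stuck-at-0: output 0 ✓
  N2 stuck-at-1: output 1 ✗
  N3 stuck-at-0: output 1 ✗
  N3 stuck-at-1: output 0 ✓
  N4 stuck-at-0: output 0 ✓
  N4 stuck-at-1: output 1 ✗
Consistent faults: {N1 stuck-at-1, N2 stuck-at-0, N3 stuck-at-1, N4 stuck-at-0} — 4 in all.

4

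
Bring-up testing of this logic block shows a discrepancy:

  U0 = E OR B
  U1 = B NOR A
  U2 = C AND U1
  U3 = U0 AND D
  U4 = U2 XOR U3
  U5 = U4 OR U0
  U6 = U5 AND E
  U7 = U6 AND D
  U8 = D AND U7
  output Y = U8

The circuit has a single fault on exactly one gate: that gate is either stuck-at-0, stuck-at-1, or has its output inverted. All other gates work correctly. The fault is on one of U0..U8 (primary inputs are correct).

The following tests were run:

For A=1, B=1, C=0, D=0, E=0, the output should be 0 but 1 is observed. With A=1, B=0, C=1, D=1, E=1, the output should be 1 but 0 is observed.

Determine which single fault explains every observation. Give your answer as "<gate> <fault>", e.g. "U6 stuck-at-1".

U8 inverted output

Fault-free values for test 1 (A=1, B=1, C=0, D=0, E=0): U0=1, U1=0, U2=0, U3=0, U4=0, U5=1, U6=0, U7=0, U8=0, giving Y=0. Observed 1.
Test 1: faults giving observed 1 are {U8 stuck-at-1, U8 inverted output}.
Test 2 (A=1, B=0, C=1, D=1, E=1): fault-free U0=1, U1=0, U2=0, U3=1, U4=1, U5=1, U6=1, U7=1, U8=1 → 1; observed 0. Eliminates U8 stuck-at-1.
Only U8 inverted output is consistent with every test.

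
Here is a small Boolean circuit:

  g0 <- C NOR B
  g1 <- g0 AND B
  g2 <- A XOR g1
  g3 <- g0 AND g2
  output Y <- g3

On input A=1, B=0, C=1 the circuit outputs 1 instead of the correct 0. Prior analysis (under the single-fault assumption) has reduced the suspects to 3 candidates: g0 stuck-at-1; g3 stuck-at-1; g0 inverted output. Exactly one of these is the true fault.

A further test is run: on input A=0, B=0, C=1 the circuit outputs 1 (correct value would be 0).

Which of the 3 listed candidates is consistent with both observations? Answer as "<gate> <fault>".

Evaluate each candidate on input A=0, B=0, C=1:
  g0 stuck-at-1: g0=1 [stuck-at-1], g1=0, g2=0, g3=0 → 0 — eliminated
  g3 stuck-at-1: g0=0, g1=0, g2=0, g3=1 [stuck-at-1] → 1 — matches
  g0 inverted output: g0=1 [inverted output], g1=0, g2=0, g3=0 → 0 — eliminated
Only g3 stuck-at-1 reproduces the observed 1.

g3 stuck-at-1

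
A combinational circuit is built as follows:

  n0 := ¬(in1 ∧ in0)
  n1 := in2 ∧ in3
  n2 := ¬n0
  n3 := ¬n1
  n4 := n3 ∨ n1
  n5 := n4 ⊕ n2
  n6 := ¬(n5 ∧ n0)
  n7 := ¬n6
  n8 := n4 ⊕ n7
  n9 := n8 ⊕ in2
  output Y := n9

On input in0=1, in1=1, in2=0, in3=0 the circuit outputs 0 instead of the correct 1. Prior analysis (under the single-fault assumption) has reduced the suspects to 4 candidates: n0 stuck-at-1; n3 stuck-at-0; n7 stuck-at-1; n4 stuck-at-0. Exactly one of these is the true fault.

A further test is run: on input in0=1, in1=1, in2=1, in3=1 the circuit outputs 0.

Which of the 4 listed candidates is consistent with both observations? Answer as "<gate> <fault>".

Evaluate each candidate on input in0=1, in1=1, in2=1, in3=1:
  n0 stuck-at-1: n0=1 [stuck-at-1], n1=1, n2=0, n3=0, n4=1, n5=1, n6=0, n7=1, n8=0, n9=1 → 1 — eliminated
  n3 stuck-at-0: n0=0, n1=1, n2=1, n3=0 [stuck-at-0], n4=1, n5=0, n6=1, n7=0, n8=1, n9=0 → 0 — matches
  n7 stuck-at-1: n0=0, n1=1, n2=1, n3=0, n4=1, n5=0, n6=1, n7=1 [stuck-at-1], n8=0, n9=1 → 1 — eliminated
  n4 stuck-at-0: n0=0, n1=1, n2=1, n3=0, n4=0 [stuck-at-0], n5=1, n6=1, n7=0, n8=0, n9=1 → 1 — eliminated
Only n3 stuck-at-0 reproduces the observed 0.

n3 stuck-at-0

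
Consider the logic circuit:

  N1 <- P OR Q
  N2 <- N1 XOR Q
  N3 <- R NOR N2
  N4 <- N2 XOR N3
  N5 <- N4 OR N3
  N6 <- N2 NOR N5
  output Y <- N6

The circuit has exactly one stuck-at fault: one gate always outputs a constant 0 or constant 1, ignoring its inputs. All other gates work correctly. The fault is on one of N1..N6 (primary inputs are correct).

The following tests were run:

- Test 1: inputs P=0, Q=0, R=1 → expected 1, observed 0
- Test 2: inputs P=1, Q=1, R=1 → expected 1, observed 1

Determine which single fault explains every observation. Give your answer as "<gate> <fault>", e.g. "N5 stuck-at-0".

Fault-free values for test 1 (P=0, Q=0, R=1): N1=0, N2=0, N3=0, N4=0, N5=0, N6=1, giving Y=1. Observed 0.
Test 1: faults giving observed 0 are {N1 stuck-at-1, N2 stuck-at-1, N3 stuck-at-1, N4 stuck-at-1, N5 stuck-at-1, N6 stuck-at-0}.
Test 2 (P=1, Q=1, R=1): fault-free N1=1, N2=0, N3=0, N4=0, N5=0, N6=1 → 1; observed 1. Eliminates N2 stuck-at-1, N3 stuck-at-1, N4 stuck-at-1, N5 stuck-at-1, N6 stuck-at-0.
Only N1 stuck-at-1 is consistent with every test.

N1 stuck-at-1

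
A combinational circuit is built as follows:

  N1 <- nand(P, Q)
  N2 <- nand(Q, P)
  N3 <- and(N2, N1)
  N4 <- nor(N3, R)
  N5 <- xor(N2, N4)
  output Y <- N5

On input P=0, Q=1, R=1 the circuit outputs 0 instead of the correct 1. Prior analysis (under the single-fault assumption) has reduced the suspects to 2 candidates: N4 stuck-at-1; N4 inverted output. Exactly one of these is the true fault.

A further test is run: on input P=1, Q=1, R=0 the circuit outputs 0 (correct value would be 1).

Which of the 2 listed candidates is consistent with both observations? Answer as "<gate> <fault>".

N4 inverted output

Evaluate each candidate on input P=1, Q=1, R=0:
  N4 stuck-at-1: N1=0, N2=0, N3=0, N4=1 [stuck-at-1], N5=1 → 1 — eliminated
  N4 inverted output: N1=0, N2=0, N3=0, N4=0 [inverted output], N5=0 → 0 — matches
Only N4 inverted output reproduces the observed 0.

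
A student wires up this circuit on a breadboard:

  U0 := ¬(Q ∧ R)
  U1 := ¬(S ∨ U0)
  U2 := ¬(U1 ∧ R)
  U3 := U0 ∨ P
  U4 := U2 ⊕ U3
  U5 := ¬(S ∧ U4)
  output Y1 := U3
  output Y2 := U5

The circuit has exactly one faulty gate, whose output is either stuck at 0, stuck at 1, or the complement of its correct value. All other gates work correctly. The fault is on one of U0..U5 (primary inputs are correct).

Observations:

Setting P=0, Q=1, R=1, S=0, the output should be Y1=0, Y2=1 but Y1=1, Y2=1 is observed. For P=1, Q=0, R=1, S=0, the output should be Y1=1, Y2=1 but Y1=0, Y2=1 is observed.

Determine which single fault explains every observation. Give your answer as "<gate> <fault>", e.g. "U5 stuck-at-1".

Fault-free values for test 1 (P=0, Q=1, R=1, S=0): U0=0, U1=1, U2=0, U3=0, U4=0, U5=1, giving Y1=0, Y2=1. Observed Y1=1, Y2=1.
Test 1: faults giving observed Y1=1, Y2=1 are {U0 stuck-at-1, U0 inverted output, U3 stuck-at-1, U3 inverted output}.
Test 2 (P=1, Q=0, R=1, S=0): fault-free U0=1, U1=0, U2=1, U3=1, U4=0, U5=1 → Y1=1, Y2=1; observed Y1=0, Y2=1. Eliminates U0 stuck-at-1, U0 inverted output, U3 stuck-at-1.
Only U3 inverted output is consistent with every test.

U3 inverted output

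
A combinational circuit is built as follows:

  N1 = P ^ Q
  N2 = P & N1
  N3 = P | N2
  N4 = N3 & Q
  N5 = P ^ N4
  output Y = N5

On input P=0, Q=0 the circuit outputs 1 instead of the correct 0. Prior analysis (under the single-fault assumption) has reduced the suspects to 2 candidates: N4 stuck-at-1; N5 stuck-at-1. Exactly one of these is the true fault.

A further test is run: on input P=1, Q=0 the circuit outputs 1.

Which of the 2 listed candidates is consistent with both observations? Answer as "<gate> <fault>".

Evaluate each candidate on input P=1, Q=0:
  N4 stuck-at-1: N1=1, N2=1, N3=1, N4=1 [stuck-at-1], N5=0 → 0 — eliminated
  N5 stuck-at-1: N1=1, N2=1, N3=1, N4=0, N5=1 [stuck-at-1] → 1 — matches
Only N5 stuck-at-1 reproduces the observed 1.

N5 stuck-at-1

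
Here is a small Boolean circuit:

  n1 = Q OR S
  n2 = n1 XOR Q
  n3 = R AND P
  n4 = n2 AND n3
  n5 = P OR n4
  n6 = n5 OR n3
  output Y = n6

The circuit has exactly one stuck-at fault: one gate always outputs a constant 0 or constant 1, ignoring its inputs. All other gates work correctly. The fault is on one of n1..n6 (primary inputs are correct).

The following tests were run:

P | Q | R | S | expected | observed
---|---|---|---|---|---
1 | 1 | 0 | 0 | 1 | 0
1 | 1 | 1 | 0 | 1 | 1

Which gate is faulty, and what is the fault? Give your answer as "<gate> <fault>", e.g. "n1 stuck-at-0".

Fault-free values for test 1 (P=1, Q=1, R=0, S=0): n1=1, n2=0, n3=0, n4=0, n5=1, n6=1, giving Y=1. Observed 0.
Test 1: faults giving observed 0 are {n5 stuck-at-0, n6 stuck-at-0}.
Test 2 (P=1, Q=1, R=1, S=0): fault-free n1=1, n2=0, n3=1, n4=0, n5=1, n6=1 → 1; observed 1. Eliminates n6 stuck-at-0.
Only n5 stuck-at-0 is consistent with every test.

n5 stuck-at-0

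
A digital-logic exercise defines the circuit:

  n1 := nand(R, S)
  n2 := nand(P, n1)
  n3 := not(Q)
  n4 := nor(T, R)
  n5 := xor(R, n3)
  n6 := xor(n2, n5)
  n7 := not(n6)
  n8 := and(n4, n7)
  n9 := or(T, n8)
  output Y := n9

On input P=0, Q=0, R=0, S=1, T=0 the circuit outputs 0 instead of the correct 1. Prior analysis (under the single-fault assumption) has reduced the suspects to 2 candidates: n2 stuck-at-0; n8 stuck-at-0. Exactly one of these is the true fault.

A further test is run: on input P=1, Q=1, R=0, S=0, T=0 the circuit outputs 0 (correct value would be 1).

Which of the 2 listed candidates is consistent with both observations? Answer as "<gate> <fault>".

Evaluate each candidate on input P=1, Q=1, R=0, S=0, T=0:
  n2 stuck-at-0: n1=1, n2=0 [stuck-at-0], n3=0, n4=1, n5=0, n6=0, n7=1, n8=1, n9=1 → 1 — eliminated
  n8 stuck-at-0: n1=1, n2=0, n3=0, n4=1, n5=0, n6=0, n7=1, n8=0 [stuck-at-0], n9=0 → 0 — matches
Only n8 stuck-at-0 reproduces the observed 0.

n8 stuck-at-0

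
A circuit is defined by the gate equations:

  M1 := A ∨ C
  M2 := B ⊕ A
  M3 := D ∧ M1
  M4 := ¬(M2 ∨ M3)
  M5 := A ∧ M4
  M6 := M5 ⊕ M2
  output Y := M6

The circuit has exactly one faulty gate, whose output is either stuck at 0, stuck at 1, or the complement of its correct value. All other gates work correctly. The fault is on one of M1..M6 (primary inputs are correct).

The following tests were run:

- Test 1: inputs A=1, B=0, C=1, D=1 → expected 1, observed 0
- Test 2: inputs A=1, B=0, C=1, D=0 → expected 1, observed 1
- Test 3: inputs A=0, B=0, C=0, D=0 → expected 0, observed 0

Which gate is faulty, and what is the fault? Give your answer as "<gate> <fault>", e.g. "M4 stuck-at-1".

M2 stuck-at-0

Fault-free values for test 1 (A=1, B=0, C=1, D=1): M1=1, M2=1, M3=1, M4=0, M5=0, M6=1, giving Y=1. Observed 0.
Test 1: faults giving observed 0 are {M2 stuck-at-0, M2 inverted output, M4 stuck-at-1, M4 inverted output, M5 stuck-at-1, M5 inverted output, M6 stuck-at-0, M6 inverted output}.
Test 2 (A=1, B=0, C=1, D=0): fault-free M1=1, M2=1, M3=0, M4=0, M5=0, M6=1 → 1; observed 1. Eliminates M4 stuck-at-1, M4 inverted output, M5 stuck-at-1, M5 inverted output, M6 stuck-at-0, M6 inverted output.
Test 3 (A=0, B=0, C=0, D=0): fault-free M1=0, M2=0, M3=0, M4=1, M5=0, M6=0 → 0; observed 0. Eliminates M2 inverted output.
Only M2 stuck-at-0 is consistent with every test.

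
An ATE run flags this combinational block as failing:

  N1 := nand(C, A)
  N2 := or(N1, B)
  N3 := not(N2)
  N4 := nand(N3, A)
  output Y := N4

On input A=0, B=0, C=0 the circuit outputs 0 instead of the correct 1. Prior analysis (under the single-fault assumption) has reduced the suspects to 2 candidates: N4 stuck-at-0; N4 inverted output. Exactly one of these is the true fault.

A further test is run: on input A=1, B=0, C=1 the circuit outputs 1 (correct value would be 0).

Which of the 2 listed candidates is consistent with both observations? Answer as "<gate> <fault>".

Evaluate each candidate on input A=1, B=0, C=1:
  N4 stuck-at-0: N1=0, N2=0, N3=1, N4=0 [stuck-at-0] → 0 — eliminated
  N4 inverted output: N1=0, N2=0, N3=1, N4=1 [inverted output] → 1 — matches
Only N4 inverted output reproduces the observed 1.

N4 inverted output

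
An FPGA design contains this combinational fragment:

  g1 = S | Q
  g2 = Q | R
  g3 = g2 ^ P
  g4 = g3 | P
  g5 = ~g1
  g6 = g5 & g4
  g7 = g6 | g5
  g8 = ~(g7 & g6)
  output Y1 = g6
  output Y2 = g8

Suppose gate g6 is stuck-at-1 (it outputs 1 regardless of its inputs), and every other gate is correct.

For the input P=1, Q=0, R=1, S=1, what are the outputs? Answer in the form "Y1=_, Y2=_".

Propagate with g6 forced: g1=1, g2=1, g3=0, g4=1, g5=0, g6=1 [stuck-at-1], g7=1, g8=0.
So the outputs are Y1=1, Y2=0. (Without the fault they would be Y1=0, Y2=1.)

Y1=1, Y2=0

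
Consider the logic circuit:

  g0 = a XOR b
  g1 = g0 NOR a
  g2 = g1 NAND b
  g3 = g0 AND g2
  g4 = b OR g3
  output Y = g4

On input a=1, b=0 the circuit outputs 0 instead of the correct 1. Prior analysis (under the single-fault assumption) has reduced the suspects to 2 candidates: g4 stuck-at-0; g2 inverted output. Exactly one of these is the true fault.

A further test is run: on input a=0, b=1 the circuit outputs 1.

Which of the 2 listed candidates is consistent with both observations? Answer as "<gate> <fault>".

Evaluate each candidate on input a=0, b=1:
  g4 stuck-at-0: g0=1, g1=0, g2=1, g3=1, g4=0 [stuck-at-0] → 0 — eliminated
  g2 inverted output: g0=1, g1=0, g2=0 [inverted output], g3=0, g4=1 → 1 — matches
Only g2 inverted output reproduces the observed 1.

g2 inverted output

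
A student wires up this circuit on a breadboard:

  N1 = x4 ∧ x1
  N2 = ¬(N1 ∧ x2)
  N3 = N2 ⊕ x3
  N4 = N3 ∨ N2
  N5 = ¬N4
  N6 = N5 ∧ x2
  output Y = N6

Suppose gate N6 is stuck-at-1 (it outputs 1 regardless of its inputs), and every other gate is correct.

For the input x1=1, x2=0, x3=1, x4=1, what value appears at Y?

1

Propagate with N6 forced: N1=1, N2=1, N3=0, N4=1, N5=0, N6=1 [stuck-at-1].
So Y = 1. (Without the fault it would be 0.)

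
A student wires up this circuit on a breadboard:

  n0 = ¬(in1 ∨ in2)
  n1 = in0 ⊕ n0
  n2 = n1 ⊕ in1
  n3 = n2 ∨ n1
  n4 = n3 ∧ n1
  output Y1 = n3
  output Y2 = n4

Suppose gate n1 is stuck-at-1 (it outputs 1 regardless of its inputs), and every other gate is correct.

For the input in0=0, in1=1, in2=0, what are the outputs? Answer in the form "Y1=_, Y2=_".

Y1=1, Y2=1

Propagate with n1 forced: n0=0, n1=1 [stuck-at-1], n2=0, n3=1, n4=1.
So the outputs are Y1=1, Y2=1. (Without the fault they would be Y1=1, Y2=0.)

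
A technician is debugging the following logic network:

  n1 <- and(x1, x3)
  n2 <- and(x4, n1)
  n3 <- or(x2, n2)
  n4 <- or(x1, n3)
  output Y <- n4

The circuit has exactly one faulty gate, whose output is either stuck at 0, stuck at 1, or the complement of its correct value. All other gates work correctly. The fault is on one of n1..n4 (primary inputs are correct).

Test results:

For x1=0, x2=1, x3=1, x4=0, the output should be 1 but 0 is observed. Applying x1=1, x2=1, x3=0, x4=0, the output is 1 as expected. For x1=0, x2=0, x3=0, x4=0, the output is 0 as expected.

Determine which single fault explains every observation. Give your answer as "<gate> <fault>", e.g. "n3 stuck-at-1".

n3 stuck-at-0

Fault-free values for test 1 (x1=0, x2=1, x3=1, x4=0): n1=0, n2=0, n3=1, n4=1, giving Y=1. Observed 0.
Test 1: faults giving observed 0 are {n3 stuck-at-0, n3 inverted output, n4 stuck-at-0, n4 inverted output}.
Test 2 (x1=1, x2=1, x3=0, x4=0): fault-free n1=0, n2=0, n3=1, n4=1 → 1; observed 1. Eliminates n4 stuck-at-0, n4 inverted output.
Test 3 (x1=0, x2=0, x3=0, x4=0): fault-free n1=0, n2=0, n3=0, n4=0 → 0; observed 0. Eliminates n3 inverted output.
Only n3 stuck-at-0 is consistent with every test.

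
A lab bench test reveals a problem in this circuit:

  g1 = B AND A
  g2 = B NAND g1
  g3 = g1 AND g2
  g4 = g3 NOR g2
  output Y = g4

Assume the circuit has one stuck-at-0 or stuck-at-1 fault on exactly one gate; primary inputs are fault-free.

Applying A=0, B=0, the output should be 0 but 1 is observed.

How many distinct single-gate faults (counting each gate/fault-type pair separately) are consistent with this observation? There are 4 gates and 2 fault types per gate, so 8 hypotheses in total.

2

Fault-free: g1=0, g2=1, g3=0, g4=0 → 0. Observed 1.
  g1 stuck-at-0: output 0 ✗
  g1 stuck-at-1: output 0 ✗
  g2 stuck-at-0: output 1 ✓
  g2 stuck-at-1: output 0 ✗
  g3 stuck-at-0: output 0 ✗
  g3 stuck-at-1: output 0 ✗
  g4 stuck-at-0: output 0 ✗
  g4 stuck-at-1: output 1 ✓
Consistent faults: {g2 stuck-at-0, g4 stuck-at-1} — 2 in all.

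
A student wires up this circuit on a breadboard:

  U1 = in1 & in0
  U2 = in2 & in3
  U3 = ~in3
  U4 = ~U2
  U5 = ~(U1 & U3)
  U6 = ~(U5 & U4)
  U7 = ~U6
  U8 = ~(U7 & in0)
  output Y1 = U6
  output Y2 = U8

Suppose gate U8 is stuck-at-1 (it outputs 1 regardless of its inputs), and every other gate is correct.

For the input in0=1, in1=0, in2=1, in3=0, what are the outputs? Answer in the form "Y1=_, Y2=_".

Y1=0, Y2=1

Propagate with U8 forced: U1=0, U2=0, U3=1, U4=1, U5=1, U6=0, U7=1, U8=1 [stuck-at-1].
So the outputs are Y1=0, Y2=1. (Without the fault they would be Y1=0, Y2=0.)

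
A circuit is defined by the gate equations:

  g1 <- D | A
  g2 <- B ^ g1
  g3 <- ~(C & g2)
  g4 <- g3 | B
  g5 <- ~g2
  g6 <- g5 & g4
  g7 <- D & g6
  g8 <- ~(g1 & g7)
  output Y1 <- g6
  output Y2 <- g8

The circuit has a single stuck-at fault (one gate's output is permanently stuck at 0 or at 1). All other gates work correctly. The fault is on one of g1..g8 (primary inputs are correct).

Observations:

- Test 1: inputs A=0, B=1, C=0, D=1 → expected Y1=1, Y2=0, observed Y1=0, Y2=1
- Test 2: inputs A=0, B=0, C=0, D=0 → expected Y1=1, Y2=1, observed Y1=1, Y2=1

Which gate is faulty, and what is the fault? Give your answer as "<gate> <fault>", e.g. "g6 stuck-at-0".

Fault-free values for test 1 (A=0, B=1, C=0, D=1): g1=1, g2=0, g3=1, g4=1, g5=1, g6=1, g7=1, g8=0, giving Y1=1, Y2=0. Observed Y1=0, Y2=1.
Test 1: faults giving observed Y1=0, Y2=1 are {g1 stuck-at-0, g2 stuck-at-1, g4 stuck-at-0, g5 stuck-at-0, g6 stuck-at-0}.
Test 2 (A=0, B=0, C=0, D=0): fault-free g1=0, g2=0, g3=1, g4=1, g5=1, g6=1, g7=0, g8=1 → Y1=1, Y2=1; observed Y1=1, Y2=1. Eliminates g2 stuck-at-1, g4 stuck-at-0, g5 stuck-at-0, g6 stuck-at-0.
Only g1 stuck-at-0 is consistent with every test.

g1 stuck-at-0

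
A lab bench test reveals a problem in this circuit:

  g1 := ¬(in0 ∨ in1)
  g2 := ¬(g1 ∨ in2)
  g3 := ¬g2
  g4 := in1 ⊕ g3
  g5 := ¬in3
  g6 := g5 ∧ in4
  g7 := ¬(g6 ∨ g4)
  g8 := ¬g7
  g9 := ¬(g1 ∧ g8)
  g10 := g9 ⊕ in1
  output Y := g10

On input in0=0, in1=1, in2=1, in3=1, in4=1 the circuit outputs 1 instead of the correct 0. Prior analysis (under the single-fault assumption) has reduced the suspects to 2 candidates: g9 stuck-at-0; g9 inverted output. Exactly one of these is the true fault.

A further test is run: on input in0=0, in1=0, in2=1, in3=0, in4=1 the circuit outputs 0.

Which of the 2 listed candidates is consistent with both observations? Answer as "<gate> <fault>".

Evaluate each candidate on input in0=0, in1=0, in2=1, in3=0, in4=1:
  g9 stuck-at-0: g1=1, g2=0, g3=1, g4=1, g5=1, g6=1, g7=0, g8=1, g9=0 [stuck-at-0], g10=0 → 0 — matches
  g9 inverted output: g1=1, g2=0, g3=1, g4=1, g5=1, g6=1, g7=0, g8=1, g9=1 [inverted output], g10=1 → 1 — eliminated
Only g9 stuck-at-0 reproduces the observed 0.

g9 stuck-at-0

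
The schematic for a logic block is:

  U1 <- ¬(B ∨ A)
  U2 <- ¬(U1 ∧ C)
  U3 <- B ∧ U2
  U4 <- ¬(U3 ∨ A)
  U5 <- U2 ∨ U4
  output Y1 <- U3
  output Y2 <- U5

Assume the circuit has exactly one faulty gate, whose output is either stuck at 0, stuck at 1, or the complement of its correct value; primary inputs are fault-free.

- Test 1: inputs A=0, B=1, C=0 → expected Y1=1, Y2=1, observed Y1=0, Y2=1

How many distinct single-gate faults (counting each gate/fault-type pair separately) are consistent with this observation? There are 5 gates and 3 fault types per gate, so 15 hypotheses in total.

Fault-free: U1=0, U2=1, U3=1, U4=0, U5=1 → Y1=1, Y2=1. Observed Y1=0, Y2=1.
  U1: none of the 3 fault types match ✗
  U2: stuck-at-0, inverted output ✓; others ✗
  U3: stuck-at-0, inverted output ✓; others ✗
  U4: none of the 3 fault types match ✗
  U5: none of the 3 fault types match ✗
Consistent faults: {U2 stuck-at-0, U2 inverted output, U3 stuck-at-0, U3 inverted output} — 4 in all.

4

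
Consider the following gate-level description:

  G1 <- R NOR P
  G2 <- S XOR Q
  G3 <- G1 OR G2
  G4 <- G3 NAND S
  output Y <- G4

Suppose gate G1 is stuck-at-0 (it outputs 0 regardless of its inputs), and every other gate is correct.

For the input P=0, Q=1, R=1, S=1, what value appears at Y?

Propagate with G1 forced: G1=0 [stuck-at-0], G2=0, G3=0, G4=1.
So Y = 1. (Same as the fault-free value — the fault is masked on this input.)

1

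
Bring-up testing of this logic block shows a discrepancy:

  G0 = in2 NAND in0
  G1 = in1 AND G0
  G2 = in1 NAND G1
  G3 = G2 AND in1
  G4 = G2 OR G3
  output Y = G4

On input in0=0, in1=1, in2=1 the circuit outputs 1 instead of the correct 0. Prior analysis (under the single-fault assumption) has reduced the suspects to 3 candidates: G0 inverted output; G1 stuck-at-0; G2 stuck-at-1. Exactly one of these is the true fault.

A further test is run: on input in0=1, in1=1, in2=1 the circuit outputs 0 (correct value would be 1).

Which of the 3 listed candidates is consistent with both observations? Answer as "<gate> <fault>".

G0 inverted output

Evaluate each candidate on input in0=1, in1=1, in2=1:
  G0 inverted output: G0=1 [inverted output], G1=1, G2=0, G3=0, G4=0 → 0 — matches
  G1 stuck-at-0: G0=0, G1=0 [stuck-at-0], G2=1, G3=1, G4=1 → 1 — eliminated
  G2 stuck-at-1: G0=0, G1=0, G2=1 [stuck-at-1], G3=1, G4=1 → 1 — eliminated
Only G0 inverted output reproduces the observed 0.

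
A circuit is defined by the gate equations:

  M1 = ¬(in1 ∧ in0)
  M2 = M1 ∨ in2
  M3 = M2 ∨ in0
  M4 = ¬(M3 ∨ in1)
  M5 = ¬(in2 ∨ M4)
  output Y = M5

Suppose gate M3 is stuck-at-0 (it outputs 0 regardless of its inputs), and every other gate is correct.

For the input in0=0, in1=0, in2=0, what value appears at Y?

Propagate with M3 forced: M1=1, M2=1, M3=0 [stuck-at-0], M4=1, M5=0.
So Y = 0. (Without the fault it would be 1.)

0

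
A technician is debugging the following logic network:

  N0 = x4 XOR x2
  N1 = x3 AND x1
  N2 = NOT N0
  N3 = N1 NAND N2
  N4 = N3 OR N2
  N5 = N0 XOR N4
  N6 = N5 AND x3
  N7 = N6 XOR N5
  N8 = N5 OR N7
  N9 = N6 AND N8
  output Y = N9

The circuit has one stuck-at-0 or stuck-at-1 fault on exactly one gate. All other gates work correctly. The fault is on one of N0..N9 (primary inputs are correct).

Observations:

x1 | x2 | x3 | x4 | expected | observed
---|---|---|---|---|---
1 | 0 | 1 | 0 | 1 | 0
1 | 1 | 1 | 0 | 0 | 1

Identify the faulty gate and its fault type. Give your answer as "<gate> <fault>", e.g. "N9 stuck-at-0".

Fault-free values for test 1 (x1=1, x2=0, x3=1, x4=0): N0=0, N1=1, N2=1, N3=0, N4=1, N5=1, N6=1, N7=0, N8=1, N9=1, giving Y=1. Observed 0.
Test 1: faults giving observed 0 are {N0 stuck-at-1, N4 stuck-at-0, N5 stuck-at-0, N6 stuck-at-0, N8 stuck-at-0, N9 stuck-at-0}.
Test 2 (x1=1, x2=1, x3=1, x4=0): fault-free N0=1, N1=1, N2=0, N3=1, N4=1, N5=0, N6=0, N7=0, N8=0, N9=0 → 0; observed 1. Eliminates N0 stuck-at-1, N5 stuck-at-0, N6 stuck-at-0, N8 stuck-at-0, N9 stuck-at-0.
Only N4 stuck-at-0 is consistent with every test.

N4 stuck-at-0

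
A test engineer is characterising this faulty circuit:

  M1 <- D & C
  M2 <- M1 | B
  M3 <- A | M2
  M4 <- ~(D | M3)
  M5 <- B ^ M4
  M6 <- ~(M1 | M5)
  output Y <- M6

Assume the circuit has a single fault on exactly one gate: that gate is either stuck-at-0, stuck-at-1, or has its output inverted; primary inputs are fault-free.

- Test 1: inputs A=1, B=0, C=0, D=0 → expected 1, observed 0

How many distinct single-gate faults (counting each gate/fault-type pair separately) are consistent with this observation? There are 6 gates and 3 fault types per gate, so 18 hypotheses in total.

10

Fault-free: M1=0, M2=0, M3=1, M4=0, M5=0, M6=1 → 1. Observed 0.
  M1: stuck-at-1, inverted output ✓; others ✗
  M2: none of the 3 fault types match ✗
  M3: stuck-at-0, inverted output ✓; others ✗
  M4: stuck-at-1, inverted output ✓; others ✗
  M5: stuck-at-1, inverted output ✓; others ✗
  M6: stuck-at-0, inverted output ✓; others ✗
Consistent faults: {M1 stuck-at-1, M1 inverted output, M3 stuck-at-0, M3 inverted output, M4 stuck-at-1, M4 inverted output, M5 stuck-at-1, M5 inverted output, M6 stuck-at-0, M6 inverted output} — 10 in all.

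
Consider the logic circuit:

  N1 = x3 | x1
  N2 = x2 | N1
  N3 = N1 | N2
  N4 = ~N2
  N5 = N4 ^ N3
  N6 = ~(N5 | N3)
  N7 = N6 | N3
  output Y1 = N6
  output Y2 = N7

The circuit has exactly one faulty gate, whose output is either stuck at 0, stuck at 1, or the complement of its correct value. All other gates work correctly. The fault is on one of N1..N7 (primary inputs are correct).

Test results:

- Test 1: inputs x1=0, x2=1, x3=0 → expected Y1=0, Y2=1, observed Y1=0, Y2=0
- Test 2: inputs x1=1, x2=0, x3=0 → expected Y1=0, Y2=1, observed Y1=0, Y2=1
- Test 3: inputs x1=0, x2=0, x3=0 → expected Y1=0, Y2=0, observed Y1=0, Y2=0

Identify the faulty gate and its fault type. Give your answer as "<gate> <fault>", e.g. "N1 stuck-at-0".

Fault-free values for test 1 (x1=0, x2=1, x3=0): N1=0, N2=1, N3=1, N4=0, N5=1, N6=0, N7=1, giving Y1=0, Y2=1. Observed Y1=0, Y2=0.
Test 1: faults giving observed Y1=0, Y2=0 are {N2 stuck-at-0, N2 inverted output, N7 stuck-at-0, N7 inverted output}.
Test 2 (x1=1, x2=0, x3=0): fault-free N1=1, N2=1, N3=1, N4=0, N5=1, N6=0, N7=1 → Y1=0, Y2=1; observed Y1=0, Y2=1. Eliminates N7 stuck-at-0, N7 inverted output.
Test 3 (x1=0, x2=0, x3=0): fault-free N1=0, N2=0, N3=0, N4=1, N5=1, N6=0, N7=0 → Y1=0, Y2=0; observed Y1=0, Y2=0. Eliminates N2 inverted output.
Only N2 stuck-at-0 is consistent with every test.

N2 stuck-at-0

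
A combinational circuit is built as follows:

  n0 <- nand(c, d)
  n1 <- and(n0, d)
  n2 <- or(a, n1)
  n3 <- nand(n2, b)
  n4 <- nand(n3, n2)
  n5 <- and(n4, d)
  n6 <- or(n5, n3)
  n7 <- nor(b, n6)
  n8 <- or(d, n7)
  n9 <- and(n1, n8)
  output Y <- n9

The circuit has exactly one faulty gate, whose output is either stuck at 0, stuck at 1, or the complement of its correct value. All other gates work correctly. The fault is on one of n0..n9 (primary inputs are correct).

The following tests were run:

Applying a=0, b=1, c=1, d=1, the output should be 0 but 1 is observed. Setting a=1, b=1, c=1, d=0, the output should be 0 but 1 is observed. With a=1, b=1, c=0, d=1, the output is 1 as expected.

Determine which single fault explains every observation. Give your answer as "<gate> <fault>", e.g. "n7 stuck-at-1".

n9 stuck-at-1

Fault-free values for test 1 (a=0, b=1, c=1, d=1): n0=0, n1=0, n2=0, n3=1, n4=1, n5=1, n6=1, n7=0, n8=1, n9=0, giving Y=0. Observed 1.
Test 1: faults giving observed 1 are {n0 stuck-at-1, n0 inverted output, n1 stuck-at-1, n1 inverted output, n9 stuck-at-1, n9 inverted output}.
Test 2 (a=1, b=1, c=1, d=0): fault-free n0=1, n1=0, n2=1, n3=0, n4=1, n5=0, n6=0, n7=0, n8=0, n9=0 → 0; observed 1. Eliminates n0 stuck-at-1, n0 inverted output, n1 stuck-at-1, n1 inverted output.
Test 3 (a=1, b=1, c=0, d=1): fault-free n0=1, n1=1, n2=1, n3=0, n4=1, n5=1, n6=1, n7=0, n8=1, n9=1 → 1; observed 1. Eliminates n9 inverted output.
Only n9 stuck-at-1 is consistent with every test.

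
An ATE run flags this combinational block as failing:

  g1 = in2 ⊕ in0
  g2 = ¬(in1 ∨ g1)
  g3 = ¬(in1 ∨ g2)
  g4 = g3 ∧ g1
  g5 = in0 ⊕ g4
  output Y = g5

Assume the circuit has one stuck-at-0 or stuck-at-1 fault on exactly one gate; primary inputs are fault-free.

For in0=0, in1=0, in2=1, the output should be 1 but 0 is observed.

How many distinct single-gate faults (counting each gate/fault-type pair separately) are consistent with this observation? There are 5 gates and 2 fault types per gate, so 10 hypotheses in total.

Fault-free: g1=1, g2=0, g3=1, g4=1, g5=1 → 1. Observed 0.
  g1 stuck-at-0: output 0 ✓
  g1 stuck-at-1: output 1 ✗
  g2 stuck-at-0: output 1 ✗
  g2 stuck-at-1: output 0 ✓
  g3 stuck-at-0: output 0 ✓
  g3 stuck-at-1: output 1 ✗
  g4 stuck-at-0: output 0 ✓
  g4 stuck-at-1: output 1 ✗
  g5 stuck-at-0: output 0 ✓
  g5 stuck-at-1: output 1 ✗
Consistent faults: {g1 stuck-at-0, g2 stuck-at-1, g3 stuck-at-0, g4 stuck-at-0, g5 stuck-at-0} — 5 in all.

5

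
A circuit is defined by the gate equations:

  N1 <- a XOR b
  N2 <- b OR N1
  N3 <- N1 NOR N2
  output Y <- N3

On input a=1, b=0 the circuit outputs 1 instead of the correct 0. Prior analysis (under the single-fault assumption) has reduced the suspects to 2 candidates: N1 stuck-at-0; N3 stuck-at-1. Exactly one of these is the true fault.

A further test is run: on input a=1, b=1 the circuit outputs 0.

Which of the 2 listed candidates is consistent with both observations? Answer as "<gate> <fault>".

Evaluate each candidate on input a=1, b=1:
  N1 stuck-at-0: N1=0 [stuck-at-0], N2=1, N3=0 → 0 — matches
  N3 stuck-at-1: N1=0, N2=1, N3=1 [stuck-at-1] → 1 — eliminated
Only N1 stuck-at-0 reproduces the observed 0.

N1 stuck-at-0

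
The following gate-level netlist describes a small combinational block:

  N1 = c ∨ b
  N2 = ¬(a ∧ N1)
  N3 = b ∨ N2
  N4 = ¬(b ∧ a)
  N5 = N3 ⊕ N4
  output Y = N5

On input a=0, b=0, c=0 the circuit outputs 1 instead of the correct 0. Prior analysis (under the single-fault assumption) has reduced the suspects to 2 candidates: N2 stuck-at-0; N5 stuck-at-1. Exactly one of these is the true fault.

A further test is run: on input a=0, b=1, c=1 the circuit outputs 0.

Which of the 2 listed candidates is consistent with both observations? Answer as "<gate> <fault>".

N2 stuck-at-0

Evaluate each candidate on input a=0, b=1, c=1:
  N2 stuck-at-0: N1=1, N2=0 [stuck-at-0], N3=1, N4=1, N5=0 → 0 — matches
  N5 stuck-at-1: N1=1, N2=1, N3=1, N4=1, N5=1 [stuck-at-1] → 1 — eliminated
Only N2 stuck-at-0 reproduces the observed 0.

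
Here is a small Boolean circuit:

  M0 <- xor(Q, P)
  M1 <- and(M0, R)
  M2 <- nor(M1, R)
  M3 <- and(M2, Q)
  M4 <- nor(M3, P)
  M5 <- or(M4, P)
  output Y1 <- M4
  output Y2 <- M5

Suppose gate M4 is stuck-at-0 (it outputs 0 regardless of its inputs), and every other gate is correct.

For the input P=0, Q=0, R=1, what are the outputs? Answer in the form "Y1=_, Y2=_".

Y1=0, Y2=0

Propagate with M4 forced: M0=0, M1=0, M2=0, M3=0, M4=0 [stuck-at-0], M5=0.
So the outputs are Y1=0, Y2=0. (Without the fault they would be Y1=1, Y2=1.)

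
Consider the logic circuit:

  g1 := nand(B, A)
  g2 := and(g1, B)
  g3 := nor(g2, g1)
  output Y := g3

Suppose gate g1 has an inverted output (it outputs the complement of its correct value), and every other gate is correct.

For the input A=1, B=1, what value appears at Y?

0

Propagate with g1 forced: g1=1 [inverted output], g2=1, g3=0.
So Y = 0. (Without the fault it would be 1.)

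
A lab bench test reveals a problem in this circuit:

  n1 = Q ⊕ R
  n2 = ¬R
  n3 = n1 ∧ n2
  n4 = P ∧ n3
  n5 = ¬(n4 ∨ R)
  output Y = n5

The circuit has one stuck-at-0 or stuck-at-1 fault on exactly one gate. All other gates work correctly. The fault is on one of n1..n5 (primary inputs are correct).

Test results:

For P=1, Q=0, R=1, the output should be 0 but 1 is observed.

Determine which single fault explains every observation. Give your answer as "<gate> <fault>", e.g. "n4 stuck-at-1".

Fault-free values for test 1 (P=1, Q=0, R=1): n1=1, n2=0, n3=0, n4=0, n5=0, giving Y=0. Observed 1.
Test 1: faults giving observed 1 are {n5 stuck-at-1}.
Only n5 stuck-at-1 is consistent with every test.

n5 stuck-at-1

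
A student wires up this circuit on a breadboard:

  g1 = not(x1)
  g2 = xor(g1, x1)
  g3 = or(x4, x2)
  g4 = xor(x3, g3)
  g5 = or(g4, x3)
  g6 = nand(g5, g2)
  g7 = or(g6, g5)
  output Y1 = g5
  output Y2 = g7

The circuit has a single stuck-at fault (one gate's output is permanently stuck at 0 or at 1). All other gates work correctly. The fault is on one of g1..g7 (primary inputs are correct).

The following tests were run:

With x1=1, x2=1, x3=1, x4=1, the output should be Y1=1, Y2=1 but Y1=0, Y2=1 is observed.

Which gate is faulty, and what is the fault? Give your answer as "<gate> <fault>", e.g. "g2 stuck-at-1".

g5 stuck-at-0

Fault-free values for test 1 (x1=1, x2=1, x3=1, x4=1): g1=0, g2=1, g3=1, g4=0, g5=1, g6=0, g7=1, giving Y1=1, Y2=1. Observed Y1=0, Y2=1.
Test 1: faults giving observed Y1=0, Y2=1 are {g5 stuck-at-0}.
Only g5 stuck-at-0 is consistent with every test.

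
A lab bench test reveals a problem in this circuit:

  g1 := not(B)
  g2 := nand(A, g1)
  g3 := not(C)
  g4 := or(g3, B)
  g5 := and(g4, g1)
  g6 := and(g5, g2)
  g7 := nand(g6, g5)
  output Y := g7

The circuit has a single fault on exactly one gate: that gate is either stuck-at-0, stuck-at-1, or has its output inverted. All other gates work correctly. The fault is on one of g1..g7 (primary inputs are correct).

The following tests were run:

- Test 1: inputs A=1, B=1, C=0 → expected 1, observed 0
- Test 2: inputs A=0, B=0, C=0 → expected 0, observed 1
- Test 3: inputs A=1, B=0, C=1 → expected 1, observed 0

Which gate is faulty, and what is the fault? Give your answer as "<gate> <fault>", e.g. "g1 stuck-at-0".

g7 inverted output

Fault-free values for test 1 (A=1, B=1, C=0): g1=0, g2=1, g3=1, g4=1, g5=0, g6=0, g7=1, giving Y=1. Observed 0.
Test 1: faults giving observed 0 are {g5 stuck-at-1, g5 inverted output, g7 stuck-at-0, g7 inverted output}.
Test 2 (A=0, B=0, C=0): fault-free g1=1, g2=1, g3=1, g4=1, g5=1, g6=1, g7=0 → 0; observed 1. Eliminates g5 stuck-at-1, g7 stuck-at-0.
Test 3 (A=1, B=0, C=1): fault-free g1=1, g2=0, g3=0, g4=0, g5=0, g6=0, g7=1 → 1; observed 0. Eliminates g5 inverted output.
Only g7 inverted output is consistent with every test.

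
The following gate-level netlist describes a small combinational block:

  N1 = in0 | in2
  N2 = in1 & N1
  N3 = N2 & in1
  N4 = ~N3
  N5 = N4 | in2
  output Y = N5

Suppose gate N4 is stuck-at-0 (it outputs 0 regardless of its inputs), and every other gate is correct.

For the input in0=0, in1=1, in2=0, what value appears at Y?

0

Propagate with N4 forced: N1=0, N2=0, N3=0, N4=0 [stuck-at-0], N5=0.
So Y = 0. (Without the fault it would be 1.)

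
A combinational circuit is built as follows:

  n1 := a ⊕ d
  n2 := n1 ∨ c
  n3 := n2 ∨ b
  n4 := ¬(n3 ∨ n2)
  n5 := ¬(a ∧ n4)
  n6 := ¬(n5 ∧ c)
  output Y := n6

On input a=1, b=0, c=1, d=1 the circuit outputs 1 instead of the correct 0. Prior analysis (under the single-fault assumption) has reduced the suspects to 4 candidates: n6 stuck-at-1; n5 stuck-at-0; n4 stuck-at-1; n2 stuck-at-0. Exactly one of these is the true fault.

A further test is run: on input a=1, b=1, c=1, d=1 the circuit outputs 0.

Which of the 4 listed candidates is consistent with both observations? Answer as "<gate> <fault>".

Evaluate each candidate on input a=1, b=1, c=1, d=1:
  n6 stuck-at-1: n1=0, n2=1, n3=1, n4=0, n5=1, n6=1 [stuck-at-1] → 1 — eliminated
  n5 stuck-at-0: n1=0, n2=1, n3=1, n4=0, n5=0 [stuck-at-0], n6=1 → 1 — eliminated
  n4 stuck-at-1: n1=0, n2=1, n3=1, n4=1 [stuck-at-1], n5=0, n6=1 → 1 — eliminated
  n2 stuck-at-0: n1=0, n2=0 [stuck-at-0], n3=1, n4=0, n5=1, n6=0 → 0 — matches
Only n2 stuck-at-0 reproduces the observed 0.

n2 stuck-at-0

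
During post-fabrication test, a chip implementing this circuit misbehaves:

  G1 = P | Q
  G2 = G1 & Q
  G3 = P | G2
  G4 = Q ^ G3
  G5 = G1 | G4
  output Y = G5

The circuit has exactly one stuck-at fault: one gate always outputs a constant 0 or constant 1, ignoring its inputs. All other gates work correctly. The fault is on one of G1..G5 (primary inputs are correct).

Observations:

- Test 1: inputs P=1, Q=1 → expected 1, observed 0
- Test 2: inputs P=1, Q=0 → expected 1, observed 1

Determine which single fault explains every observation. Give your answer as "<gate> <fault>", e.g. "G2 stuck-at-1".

Fault-free values for test 1 (P=1, Q=1): G1=1, G2=1, G3=1, G4=0, G5=1, giving Y=1. Observed 0.
Test 1: faults giving observed 0 are {G1 stuck-at-0, G5 stuck-at-0}.
Test 2 (P=1, Q=0): fault-free G1=1, G2=0, G3=1, G4=1, G5=1 → 1; observed 1. Eliminates G5 stuck-at-0.
Only G1 stuck-at-0 is consistent with every test.

G1 stuck-at-0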